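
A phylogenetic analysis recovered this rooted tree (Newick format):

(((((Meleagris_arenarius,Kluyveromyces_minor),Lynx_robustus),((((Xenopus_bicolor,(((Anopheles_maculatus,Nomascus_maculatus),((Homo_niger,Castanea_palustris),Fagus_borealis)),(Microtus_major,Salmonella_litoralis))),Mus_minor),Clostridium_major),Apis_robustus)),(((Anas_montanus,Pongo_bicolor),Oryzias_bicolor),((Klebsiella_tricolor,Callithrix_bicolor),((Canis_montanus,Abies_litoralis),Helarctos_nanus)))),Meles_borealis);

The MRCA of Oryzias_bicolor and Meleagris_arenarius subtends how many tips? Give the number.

22

The MRCA of Oryzias_bicolor and Meleagris_arenarius is the node subtending ((((Meleagris_arenarius,Kluyveromyces_minor),Lynx_robustus),((((Xenopus_bicolor,(((Anopheles_maculatus,Nomascus_maculatus),((Homo_niger,Castanea_palustris),Fagus_borealis)),(Microtus_major,Salmonella_litoralis))),Mus_minor),Clostridium_major),Apis_robustus)),(((Anas_montanus,Pongo_bicolor),Oryzias_bicolor),((Klebsiella_tricolor,Callithrix_bicolor),((Canis_montanus,Abies_litoralis),Helarctos_nanus)))).
That clade contains 22 terminal taxa: Abies_litoralis, Anas_montanus, Anopheles_maculatus, Apis_robustus, Callithrix_bicolor, Canis_montanus, Castanea_palustris, Clostridium_major, Fagus_borealis, Helarctos_nanus, Homo_niger, Klebsiella_tricolor, Kluyveromyces_minor, Lynx_robustus, Meleagris_arenarius, Microtus_major, Mus_minor, Nomascus_maculatus, Oryzias_bicolor, Pongo_bicolor, Salmonella_litoralis, Xenopus_bicolor.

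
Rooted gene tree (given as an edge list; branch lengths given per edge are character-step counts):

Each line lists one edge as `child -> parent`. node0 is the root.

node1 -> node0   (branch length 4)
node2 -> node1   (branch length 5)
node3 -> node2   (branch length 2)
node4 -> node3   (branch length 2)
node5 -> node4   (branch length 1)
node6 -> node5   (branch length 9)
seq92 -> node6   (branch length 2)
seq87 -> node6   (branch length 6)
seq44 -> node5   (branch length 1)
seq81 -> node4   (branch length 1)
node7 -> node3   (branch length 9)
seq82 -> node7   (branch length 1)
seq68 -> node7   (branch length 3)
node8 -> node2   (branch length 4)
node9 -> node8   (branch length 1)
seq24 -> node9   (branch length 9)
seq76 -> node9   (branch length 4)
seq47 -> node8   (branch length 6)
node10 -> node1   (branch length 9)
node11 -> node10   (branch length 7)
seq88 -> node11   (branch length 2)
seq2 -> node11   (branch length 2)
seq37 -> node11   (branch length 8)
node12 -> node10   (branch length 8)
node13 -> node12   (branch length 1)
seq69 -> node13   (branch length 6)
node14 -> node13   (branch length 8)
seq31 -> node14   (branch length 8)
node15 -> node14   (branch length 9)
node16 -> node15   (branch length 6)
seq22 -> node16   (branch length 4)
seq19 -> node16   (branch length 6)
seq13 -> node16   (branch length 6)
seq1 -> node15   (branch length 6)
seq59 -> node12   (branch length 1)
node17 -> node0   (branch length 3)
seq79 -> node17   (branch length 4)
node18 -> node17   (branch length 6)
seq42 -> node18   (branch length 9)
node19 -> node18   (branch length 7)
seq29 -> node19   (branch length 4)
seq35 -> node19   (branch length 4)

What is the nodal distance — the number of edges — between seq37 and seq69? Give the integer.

The MRCA of seq37 and seq69 is the node subtending ((seq88,seq2,seq37),((seq69,(seq31,((seq22,seq19,seq13),seq1))),seq59)).
From seq37 up to that node: 2 branches. From seq69 up to the same node: 3 branches. Total: 2 + 3 = 5.

5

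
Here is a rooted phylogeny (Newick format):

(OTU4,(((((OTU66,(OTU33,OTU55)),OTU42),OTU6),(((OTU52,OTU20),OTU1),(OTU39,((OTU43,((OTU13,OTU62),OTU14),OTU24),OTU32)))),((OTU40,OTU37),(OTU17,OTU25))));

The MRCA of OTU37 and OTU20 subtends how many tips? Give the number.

19

The MRCA of OTU37 and OTU20 is the node subtending (((((OTU66,(OTU33,OTU55)),OTU42),OTU6),(((OTU52,OTU20),OTU1),(OTU39,((OTU43,((OTU13,OTU62),OTU14),OTU24),OTU32)))),((OTU40,OTU37),(OTU17,OTU25))).
That clade contains 19 terminal taxa: OTU1, OTU13, OTU14, OTU17, OTU20, OTU24, OTU25, OTU32, OTU33, OTU37, OTU39, OTU40, OTU42, OTU43, OTU52, OTU55, OTU6, OTU62, OTU66.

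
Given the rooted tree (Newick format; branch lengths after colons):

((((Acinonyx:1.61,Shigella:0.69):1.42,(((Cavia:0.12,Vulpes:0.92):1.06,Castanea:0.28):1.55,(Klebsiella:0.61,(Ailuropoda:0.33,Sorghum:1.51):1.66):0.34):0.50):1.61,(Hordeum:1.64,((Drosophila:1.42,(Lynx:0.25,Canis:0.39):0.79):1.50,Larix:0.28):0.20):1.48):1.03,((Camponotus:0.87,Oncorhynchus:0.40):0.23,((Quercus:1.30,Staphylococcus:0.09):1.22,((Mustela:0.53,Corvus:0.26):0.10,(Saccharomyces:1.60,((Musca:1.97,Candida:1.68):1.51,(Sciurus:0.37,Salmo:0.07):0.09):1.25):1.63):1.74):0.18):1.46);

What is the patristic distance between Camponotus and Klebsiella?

6.65

The path runs Camponotus → … → MRCA → … → Klebsiella; the MRCA is the root of the tree.
Branch lengths along that path: 0.87 + 0.23 + 1.46 + 1.03 + 1.61 + 0.50 + 0.34 + 0.61 = 6.65.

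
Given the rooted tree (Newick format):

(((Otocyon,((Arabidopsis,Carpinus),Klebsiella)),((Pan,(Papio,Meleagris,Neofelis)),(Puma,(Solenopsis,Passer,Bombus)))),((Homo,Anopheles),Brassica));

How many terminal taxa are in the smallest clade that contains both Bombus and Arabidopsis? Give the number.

The MRCA of Bombus and Arabidopsis is the node subtending ((Otocyon,((Arabidopsis,Carpinus),Klebsiella)),((Pan,(Papio,Meleagris,Neofelis)),(Puma,(Solenopsis,Passer,Bombus)))).
That clade contains 12 terminal taxa: Arabidopsis, Bombus, Carpinus, Klebsiella, Meleagris, Neofelis, Otocyon, Pan, Papio, Passer, Puma, Solenopsis.

12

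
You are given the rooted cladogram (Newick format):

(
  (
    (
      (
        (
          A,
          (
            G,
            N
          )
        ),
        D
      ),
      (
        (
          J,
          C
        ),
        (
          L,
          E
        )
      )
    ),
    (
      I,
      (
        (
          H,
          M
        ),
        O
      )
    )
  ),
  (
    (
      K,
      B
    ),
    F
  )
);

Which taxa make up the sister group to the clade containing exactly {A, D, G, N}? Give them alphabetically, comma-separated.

C, E, J, L

The clade containing exactly {A, D, G, N} attaches to the tree at the node subtending (((A,(G,N)),D),((J,C),(L,E))).
The other lineage descending from that same node — the sister group — is ((J,C),(L,E)); its 4 tips in alphabetical order are the answer.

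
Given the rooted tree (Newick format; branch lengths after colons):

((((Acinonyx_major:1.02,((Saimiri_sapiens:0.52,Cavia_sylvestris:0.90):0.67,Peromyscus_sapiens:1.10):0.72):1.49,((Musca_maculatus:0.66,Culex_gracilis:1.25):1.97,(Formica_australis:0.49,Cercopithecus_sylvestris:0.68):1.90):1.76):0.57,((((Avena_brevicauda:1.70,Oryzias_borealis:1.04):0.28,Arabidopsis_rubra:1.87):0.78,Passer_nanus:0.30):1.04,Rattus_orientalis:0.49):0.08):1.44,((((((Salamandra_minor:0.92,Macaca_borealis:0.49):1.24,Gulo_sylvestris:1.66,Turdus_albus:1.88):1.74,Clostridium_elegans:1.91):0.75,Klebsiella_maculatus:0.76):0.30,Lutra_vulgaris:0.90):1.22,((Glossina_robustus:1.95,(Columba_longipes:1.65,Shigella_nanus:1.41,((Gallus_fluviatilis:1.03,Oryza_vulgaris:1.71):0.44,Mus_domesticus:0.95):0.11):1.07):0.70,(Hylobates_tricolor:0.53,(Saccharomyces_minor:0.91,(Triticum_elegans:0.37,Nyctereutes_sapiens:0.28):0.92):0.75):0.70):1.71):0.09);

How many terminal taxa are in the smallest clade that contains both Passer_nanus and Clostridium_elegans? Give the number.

30

The MRCA of Passer_nanus and Clostridium_elegans is the root, so the clade is the entire tree.
That clade contains 30 terminal taxa: Acinonyx_major, Arabidopsis_rubra, Avena_brevicauda, Cavia_sylvestris, Cercopithecus_sylvestris, Clostridium_elegans, Columba_longipes, Culex_gracilis, Formica_australis, Gallus_fluviatilis, Glossina_robustus, Gulo_sylvestris, Hylobates_tricolor, Klebsiella_maculatus, Lutra_vulgaris, Macaca_borealis, Mus_domesticus, Musca_maculatus, Nyctereutes_sapiens, Oryza_vulgaris, Oryzias_borealis, Passer_nanus, Peromyscus_sapiens, Rattus_orientalis, Saccharomyces_minor, Saimiri_sapiens, Salamandra_minor, Shigella_nanus, Triticum_elegans, Turdus_albus.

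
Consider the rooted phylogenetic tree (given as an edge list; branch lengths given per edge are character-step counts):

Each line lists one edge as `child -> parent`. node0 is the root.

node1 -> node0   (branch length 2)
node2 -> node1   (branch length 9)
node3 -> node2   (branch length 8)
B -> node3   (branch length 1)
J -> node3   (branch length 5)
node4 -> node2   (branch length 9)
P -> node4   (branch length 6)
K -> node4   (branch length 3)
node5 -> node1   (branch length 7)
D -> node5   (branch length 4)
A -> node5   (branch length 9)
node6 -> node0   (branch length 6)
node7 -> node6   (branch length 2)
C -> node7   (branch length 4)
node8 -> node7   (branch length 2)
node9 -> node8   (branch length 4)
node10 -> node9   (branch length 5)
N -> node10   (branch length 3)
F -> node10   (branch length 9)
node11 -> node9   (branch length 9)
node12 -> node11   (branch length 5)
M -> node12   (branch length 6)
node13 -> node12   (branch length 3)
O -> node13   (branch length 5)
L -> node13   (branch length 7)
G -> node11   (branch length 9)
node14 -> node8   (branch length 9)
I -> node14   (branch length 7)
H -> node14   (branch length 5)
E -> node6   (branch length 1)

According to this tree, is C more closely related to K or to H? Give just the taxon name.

H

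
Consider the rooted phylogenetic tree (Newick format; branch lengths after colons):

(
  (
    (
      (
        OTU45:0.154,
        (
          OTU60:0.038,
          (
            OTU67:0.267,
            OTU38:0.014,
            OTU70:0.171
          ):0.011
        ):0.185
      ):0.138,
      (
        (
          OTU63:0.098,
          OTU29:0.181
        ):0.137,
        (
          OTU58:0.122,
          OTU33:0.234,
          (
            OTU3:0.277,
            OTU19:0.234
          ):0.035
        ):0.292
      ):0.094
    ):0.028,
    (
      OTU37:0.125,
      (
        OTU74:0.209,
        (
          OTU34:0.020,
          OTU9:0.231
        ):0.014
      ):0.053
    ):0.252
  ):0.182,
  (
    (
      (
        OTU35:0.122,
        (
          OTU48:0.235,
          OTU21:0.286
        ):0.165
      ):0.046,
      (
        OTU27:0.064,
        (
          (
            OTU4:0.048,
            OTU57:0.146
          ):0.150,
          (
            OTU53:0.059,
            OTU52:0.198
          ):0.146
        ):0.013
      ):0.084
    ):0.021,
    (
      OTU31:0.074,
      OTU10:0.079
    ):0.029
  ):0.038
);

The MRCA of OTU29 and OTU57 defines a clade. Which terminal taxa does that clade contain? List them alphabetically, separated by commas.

OTU10, OTU19, OTU21, OTU27, OTU29, OTU3, OTU31, OTU33, OTU34, OTU35, OTU37, OTU38, OTU4, OTU45, OTU48, OTU52, OTU53, OTU57, OTU58, OTU60, OTU63, OTU67, OTU70, OTU74, OTU9

Tracing OTU29: it sits inside (OTU63,OTU29).
Tracing OTU57: it sits inside (OTU4,OTU57).
The smallest clade enclosing both is the whole tree (their MRCA is the root), so the answer is all 25 tips in alphabetical order.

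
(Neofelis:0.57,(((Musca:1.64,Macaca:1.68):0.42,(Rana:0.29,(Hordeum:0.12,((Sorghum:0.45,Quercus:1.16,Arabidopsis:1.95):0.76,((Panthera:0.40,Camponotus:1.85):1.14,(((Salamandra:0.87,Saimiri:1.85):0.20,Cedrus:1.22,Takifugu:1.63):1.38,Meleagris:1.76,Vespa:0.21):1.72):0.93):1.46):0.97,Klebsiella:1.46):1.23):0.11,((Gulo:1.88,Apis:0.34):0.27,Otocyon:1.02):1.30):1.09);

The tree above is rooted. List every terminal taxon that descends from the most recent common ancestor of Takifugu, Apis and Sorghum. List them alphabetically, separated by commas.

Tracing Takifugu: it sits inside ((Salamandra,Saimiri),Cedrus,Takifugu).
Tracing Apis: it sits inside (Gulo,Apis).
Tracing Sorghum: it sits inside (Sorghum,Quercus,Arabidopsis).
The smallest clade enclosing all 3 is (((Musca,Macaca),(Rana,(Hordeum,((Sorghum,Quercus,Arabidopsis),((Panthera,Camponotus),(((Salamandra,Saimiri),Cedrus,Takifugu),Meleagris,Vespa)))),Klebsiella)),((Gulo,Apis),Otocyon)); the answer is its 19 terminal taxa in alphabetical order.

Apis, Arabidopsis, Camponotus, Cedrus, Gulo, Hordeum, Klebsiella, Macaca, Meleagris, Musca, Otocyon, Panthera, Quercus, Rana, Saimiri, Salamandra, Sorghum, Takifugu, Vespa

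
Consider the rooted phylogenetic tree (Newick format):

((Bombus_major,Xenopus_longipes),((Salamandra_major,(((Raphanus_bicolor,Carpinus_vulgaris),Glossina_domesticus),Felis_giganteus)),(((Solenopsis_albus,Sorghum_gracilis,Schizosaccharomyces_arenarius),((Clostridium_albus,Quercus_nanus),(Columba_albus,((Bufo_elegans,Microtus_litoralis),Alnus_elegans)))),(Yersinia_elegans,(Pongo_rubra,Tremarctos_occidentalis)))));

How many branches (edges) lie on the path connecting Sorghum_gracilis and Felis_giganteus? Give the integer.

7

The MRCA of Sorghum_gracilis and Felis_giganteus is the node subtending ((Salamandra_major,(((Raphanus_bicolor,Carpinus_vulgaris),Glossina_domesticus),Felis_giganteus)),(((Solenopsis_albus,Sorghum_gracilis,Schizosaccharomyces_arenarius),((Clostridium_albus,Quercus_nanus),(Columba_albus,((Bufo_elegans,Microtus_litoralis),Alnus_elegans)))),(Yersinia_elegans,(Pongo_rubra,Tremarctos_occidentalis)))).
From Sorghum_gracilis up to that node: 4 branches. From Felis_giganteus up to the same node: 3 branches. Total: 4 + 3 = 7.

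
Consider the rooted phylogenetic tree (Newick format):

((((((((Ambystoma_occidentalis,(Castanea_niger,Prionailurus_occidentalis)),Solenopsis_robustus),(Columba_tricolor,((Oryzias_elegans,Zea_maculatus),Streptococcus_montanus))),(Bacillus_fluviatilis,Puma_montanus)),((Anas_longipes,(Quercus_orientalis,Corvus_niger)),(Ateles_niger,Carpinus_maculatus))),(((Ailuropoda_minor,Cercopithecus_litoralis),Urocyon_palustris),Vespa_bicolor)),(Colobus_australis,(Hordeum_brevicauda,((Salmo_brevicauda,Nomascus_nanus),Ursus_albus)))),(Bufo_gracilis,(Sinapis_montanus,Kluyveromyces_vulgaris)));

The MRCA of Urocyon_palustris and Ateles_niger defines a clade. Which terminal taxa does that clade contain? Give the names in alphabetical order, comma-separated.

Tracing Urocyon_palustris: it sits inside ((Ailuropoda_minor,Cercopithecus_litoralis),Urocyon_palustris).
Tracing Ateles_niger: it sits inside (Ateles_niger,Carpinus_maculatus).
The smallest clade enclosing both is ((((((Ambystoma_occidentalis,(Castanea_niger,Prionailurus_occidentalis)),Solenopsis_robustus),(Columba_tricolor,((Oryzias_elegans,Zea_maculatus),Streptococcus_montanus))),(Bacillus_fluviatilis,Puma_montanus)),((Anas_longipes,(Quercus_orientalis,Corvus_niger)),(Ateles_niger,Carpinus_maculatus))),(((Ailuropoda_minor,Cercopithecus_litoralis),Urocyon_palustris),Vespa_bicolor)); the answer is its 19 terminal taxa in alphabetical order.

Ailuropoda_minor, Ambystoma_occidentalis, Anas_longipes, Ateles_niger, Bacillus_fluviatilis, Carpinus_maculatus, Castanea_niger, Cercopithecus_litoralis, Columba_tricolor, Corvus_niger, Oryzias_elegans, Prionailurus_occidentalis, Puma_montanus, Quercus_orientalis, Solenopsis_robustus, Streptococcus_montanus, Urocyon_palustris, Vespa_bicolor, Zea_maculatus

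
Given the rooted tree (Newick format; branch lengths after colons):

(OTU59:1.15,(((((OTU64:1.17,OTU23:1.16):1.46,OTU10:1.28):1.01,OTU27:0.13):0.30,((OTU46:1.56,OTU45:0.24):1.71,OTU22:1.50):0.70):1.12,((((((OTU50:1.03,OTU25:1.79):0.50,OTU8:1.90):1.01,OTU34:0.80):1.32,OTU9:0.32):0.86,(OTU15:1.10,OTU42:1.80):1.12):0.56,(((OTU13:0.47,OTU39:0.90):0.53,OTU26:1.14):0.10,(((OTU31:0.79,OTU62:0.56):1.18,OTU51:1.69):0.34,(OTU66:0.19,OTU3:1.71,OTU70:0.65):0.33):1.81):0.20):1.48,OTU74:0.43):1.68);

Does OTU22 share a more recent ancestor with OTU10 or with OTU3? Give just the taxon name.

OTU10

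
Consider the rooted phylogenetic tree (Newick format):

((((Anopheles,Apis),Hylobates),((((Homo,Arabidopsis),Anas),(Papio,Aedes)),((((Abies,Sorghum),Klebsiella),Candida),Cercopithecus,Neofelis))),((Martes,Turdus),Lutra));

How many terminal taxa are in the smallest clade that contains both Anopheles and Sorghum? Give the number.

14

The MRCA of Anopheles and Sorghum is the node subtending (((Anopheles,Apis),Hylobates),((((Homo,Arabidopsis),Anas),(Papio,Aedes)),((((Abies,Sorghum),Klebsiella),Candida),Cercopithecus,Neofelis))).
That clade contains 14 terminal taxa: Abies, Aedes, Anas, Anopheles, Apis, Arabidopsis, Candida, Cercopithecus, Homo, Hylobates, Klebsiella, Neofelis, Papio, Sorghum.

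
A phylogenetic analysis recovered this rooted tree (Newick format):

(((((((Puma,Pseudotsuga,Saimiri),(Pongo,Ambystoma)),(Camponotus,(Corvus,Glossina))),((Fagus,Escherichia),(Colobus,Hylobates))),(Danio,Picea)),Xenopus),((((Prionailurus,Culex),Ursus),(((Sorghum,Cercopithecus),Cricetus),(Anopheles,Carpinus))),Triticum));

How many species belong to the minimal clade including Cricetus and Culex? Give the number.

The MRCA of Cricetus and Culex is the node subtending (((Prionailurus,Culex),Ursus),(((Sorghum,Cercopithecus),Cricetus),(Anopheles,Carpinus))).
That clade contains 8 terminal taxa: Anopheles, Carpinus, Cercopithecus, Cricetus, Culex, Prionailurus, Sorghum, Ursus.

8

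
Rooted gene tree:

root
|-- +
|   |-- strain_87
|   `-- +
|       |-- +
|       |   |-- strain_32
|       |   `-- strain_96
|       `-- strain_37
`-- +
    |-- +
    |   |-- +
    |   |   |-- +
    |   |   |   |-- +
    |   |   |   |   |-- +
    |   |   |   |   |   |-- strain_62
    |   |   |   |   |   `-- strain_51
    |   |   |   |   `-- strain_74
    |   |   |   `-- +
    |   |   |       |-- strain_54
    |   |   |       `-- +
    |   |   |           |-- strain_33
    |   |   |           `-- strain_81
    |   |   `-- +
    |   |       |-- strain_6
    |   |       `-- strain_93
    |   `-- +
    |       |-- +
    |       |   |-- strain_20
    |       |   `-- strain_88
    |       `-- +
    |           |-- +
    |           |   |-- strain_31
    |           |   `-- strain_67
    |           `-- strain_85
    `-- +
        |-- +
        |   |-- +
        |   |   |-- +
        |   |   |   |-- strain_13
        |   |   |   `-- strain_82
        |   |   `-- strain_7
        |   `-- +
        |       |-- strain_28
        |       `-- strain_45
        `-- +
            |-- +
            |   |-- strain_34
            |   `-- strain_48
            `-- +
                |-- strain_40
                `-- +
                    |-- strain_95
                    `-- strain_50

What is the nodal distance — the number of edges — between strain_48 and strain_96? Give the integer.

The MRCA of strain_48 and strain_96 is the root of the tree.
From strain_48 up to that node: 5 branches. From strain_96 up to the same node: 4 branches. Total: 5 + 4 = 9.

9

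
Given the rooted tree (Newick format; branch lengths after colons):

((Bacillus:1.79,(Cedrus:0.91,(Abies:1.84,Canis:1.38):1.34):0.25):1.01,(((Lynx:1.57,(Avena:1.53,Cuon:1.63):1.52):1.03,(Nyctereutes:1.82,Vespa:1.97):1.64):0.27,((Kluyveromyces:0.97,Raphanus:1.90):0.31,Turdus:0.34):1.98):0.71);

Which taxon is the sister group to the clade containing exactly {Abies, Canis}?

Cedrus

The clade containing exactly {Abies, Canis} attaches to the tree at the node subtending (Cedrus,(Abies,Canis)).
The other lineage descending from that same node — the sister group — is the single tip Cedrus.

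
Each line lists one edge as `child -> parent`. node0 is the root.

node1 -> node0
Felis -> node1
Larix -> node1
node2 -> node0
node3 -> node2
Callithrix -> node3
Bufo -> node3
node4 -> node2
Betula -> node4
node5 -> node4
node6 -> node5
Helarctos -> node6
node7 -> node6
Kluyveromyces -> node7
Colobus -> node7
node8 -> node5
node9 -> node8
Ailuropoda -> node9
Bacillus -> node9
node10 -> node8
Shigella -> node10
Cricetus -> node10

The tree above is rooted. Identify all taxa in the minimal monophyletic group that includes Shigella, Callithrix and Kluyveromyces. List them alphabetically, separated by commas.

Tracing Shigella: it sits inside (Shigella,Cricetus).
Tracing Callithrix: it sits inside (Callithrix,Bufo).
Tracing Kluyveromyces: it sits inside (Kluyveromyces,Colobus).
The smallest clade enclosing all 3 is ((Callithrix,Bufo),(Betula,((Helarctos,(Kluyveromyces,Colobus)),((Ailuropoda,Bacillus),(Shigella,Cricetus))))); the answer is its 10 terminal taxa in alphabetical order.

Ailuropoda, Bacillus, Betula, Bufo, Callithrix, Colobus, Cricetus, Helarctos, Kluyveromyces, Shigella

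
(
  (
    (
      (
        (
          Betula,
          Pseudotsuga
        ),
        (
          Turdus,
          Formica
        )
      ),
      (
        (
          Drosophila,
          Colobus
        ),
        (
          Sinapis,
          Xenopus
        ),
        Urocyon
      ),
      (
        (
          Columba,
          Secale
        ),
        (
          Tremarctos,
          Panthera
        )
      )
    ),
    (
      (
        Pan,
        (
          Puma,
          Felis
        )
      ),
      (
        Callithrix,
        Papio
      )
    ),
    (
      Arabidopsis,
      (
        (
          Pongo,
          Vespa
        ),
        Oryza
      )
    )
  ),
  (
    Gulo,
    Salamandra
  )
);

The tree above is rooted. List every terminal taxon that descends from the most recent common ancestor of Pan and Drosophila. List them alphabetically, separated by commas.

Tracing Pan: it sits inside (Pan,(Puma,Felis)).
Tracing Drosophila: it sits inside (Drosophila,Colobus).
The smallest clade enclosing both is ((((Betula,Pseudotsuga),(Turdus,Formica)),((Drosophila,Colobus),(Sinapis,Xenopus),Urocyon),((Columba,Secale),(Tremarctos,Panthera))),((Pan,(Puma,Felis)),(Callithrix,Papio)),(Arabidopsis,((Pongo,Vespa),Oryza))); the answer is its 22 terminal taxa in alphabetical order.

Arabidopsis, Betula, Callithrix, Colobus, Columba, Drosophila, Felis, Formica, Oryza, Pan, Panthera, Papio, Pongo, Pseudotsuga, Puma, Secale, Sinapis, Tremarctos, Turdus, Urocyon, Vespa, Xenopus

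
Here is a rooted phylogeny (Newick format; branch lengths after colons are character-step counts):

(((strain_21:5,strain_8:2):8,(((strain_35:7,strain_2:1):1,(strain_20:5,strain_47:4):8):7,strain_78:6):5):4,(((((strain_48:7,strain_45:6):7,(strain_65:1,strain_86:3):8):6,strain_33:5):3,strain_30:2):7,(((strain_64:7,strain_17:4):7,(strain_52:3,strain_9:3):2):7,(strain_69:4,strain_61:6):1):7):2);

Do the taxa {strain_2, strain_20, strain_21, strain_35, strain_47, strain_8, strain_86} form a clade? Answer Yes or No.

No

The MRCA of the listed taxa is the root, so the smallest clade containing them is the whole tree.
That clade also contains strain_17, strain_30, strain_33, strain_45, strain_48, strain_52, strain_61, strain_64, strain_65, strain_69, strain_78, strain_9, which are not in the proposed group, so the group is not monophyletic.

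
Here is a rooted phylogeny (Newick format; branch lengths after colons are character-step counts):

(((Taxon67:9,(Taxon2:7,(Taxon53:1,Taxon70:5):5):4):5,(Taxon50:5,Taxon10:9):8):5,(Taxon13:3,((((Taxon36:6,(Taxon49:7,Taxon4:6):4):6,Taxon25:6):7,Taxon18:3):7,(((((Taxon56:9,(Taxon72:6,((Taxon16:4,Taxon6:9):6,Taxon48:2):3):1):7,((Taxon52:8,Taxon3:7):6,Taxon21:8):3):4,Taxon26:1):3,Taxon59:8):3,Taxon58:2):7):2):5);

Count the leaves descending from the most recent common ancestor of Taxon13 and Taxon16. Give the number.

The MRCA of Taxon13 and Taxon16 is the node subtending (Taxon13,((((Taxon36,(Taxon49,Taxon4)),Taxon25),Taxon18),(((((Taxon56,(Taxon72,((Taxon16,Taxon6),Taxon48))),((Taxon52,Taxon3),Taxon21)),Taxon26),Taxon59),Taxon58))).
That clade contains 17 terminal taxa: Taxon13, Taxon16, Taxon18, Taxon21, Taxon25, Taxon26, Taxon3, Taxon36, Taxon4, Taxon48, Taxon49, Taxon52, Taxon56, Taxon58, Taxon59, Taxon6, Taxon72.

17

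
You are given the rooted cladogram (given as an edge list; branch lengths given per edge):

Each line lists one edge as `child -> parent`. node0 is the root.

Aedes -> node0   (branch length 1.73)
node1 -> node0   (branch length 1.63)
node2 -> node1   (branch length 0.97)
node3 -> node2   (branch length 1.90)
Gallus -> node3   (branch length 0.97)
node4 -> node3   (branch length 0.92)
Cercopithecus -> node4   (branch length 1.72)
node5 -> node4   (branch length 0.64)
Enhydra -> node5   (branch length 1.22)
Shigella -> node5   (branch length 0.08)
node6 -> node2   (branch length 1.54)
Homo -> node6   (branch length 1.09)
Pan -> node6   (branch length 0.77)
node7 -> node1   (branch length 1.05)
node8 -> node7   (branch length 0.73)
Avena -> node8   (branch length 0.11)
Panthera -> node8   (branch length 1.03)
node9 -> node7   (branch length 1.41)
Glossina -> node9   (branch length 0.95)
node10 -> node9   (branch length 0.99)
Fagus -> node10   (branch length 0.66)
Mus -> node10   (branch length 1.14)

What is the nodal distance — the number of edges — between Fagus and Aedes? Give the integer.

6

The MRCA of Fagus and Aedes is the root of the tree.
From Fagus up to that node: 5 branches. From Aedes up to the same node: 1 branch. Total: 5 + 1 = 6.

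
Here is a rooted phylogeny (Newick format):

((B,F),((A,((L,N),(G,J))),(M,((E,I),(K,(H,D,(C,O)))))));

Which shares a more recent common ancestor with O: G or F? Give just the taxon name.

G

The MRCA of O and G subtends ((A,((L,N),(G,J))),(M,((E,I),(K,(H,D,(C,O)))))) (13 taxa).
The MRCA of O and F is the root, subtending the entire tree (15 taxa).
The first is nested inside the second, so O shares a more recent common ancestor with G.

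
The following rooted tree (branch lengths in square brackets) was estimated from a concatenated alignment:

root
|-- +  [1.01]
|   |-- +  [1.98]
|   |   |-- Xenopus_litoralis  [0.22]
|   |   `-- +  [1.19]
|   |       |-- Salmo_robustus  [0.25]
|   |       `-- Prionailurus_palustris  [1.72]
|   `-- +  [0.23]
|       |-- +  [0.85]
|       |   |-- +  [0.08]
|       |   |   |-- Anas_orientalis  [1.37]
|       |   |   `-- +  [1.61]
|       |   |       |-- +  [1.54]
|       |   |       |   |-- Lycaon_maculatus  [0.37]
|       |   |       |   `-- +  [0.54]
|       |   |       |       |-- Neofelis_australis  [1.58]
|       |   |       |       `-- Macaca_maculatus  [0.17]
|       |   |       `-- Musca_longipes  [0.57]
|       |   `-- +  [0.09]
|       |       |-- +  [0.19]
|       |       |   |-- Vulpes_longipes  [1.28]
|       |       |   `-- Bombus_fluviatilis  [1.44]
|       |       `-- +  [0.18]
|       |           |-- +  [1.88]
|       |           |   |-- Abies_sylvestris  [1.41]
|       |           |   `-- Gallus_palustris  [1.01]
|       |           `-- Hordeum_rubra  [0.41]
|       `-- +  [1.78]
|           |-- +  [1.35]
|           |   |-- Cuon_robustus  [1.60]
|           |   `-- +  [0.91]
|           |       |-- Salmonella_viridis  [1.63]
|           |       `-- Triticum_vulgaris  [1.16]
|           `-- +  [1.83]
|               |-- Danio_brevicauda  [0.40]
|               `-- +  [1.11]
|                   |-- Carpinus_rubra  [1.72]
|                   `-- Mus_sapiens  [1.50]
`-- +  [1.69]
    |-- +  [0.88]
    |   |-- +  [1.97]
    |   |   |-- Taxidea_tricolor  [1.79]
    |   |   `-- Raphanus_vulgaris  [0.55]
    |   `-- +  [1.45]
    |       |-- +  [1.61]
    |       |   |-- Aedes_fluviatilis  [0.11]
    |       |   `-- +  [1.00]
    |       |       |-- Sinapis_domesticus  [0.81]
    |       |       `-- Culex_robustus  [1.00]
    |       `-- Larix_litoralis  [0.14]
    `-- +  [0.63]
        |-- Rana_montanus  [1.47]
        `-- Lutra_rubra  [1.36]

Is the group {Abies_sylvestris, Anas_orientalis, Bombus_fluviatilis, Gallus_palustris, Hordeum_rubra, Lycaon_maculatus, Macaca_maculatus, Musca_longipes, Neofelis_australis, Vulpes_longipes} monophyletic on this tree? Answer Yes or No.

The most recent common ancestor of these taxa subtends ((Anas_orientalis,((Lycaon_maculatus,(Neofelis_australis,Macaca_maculatus)),Musca_longipes)),((Vulpes_longipes,Bombus_fluviatilis),((Abies_sylvestris,Gallus_palustris),Hordeum_rubra))).
That clade has exactly 10 tips — every listed taxon and nothing else — so the group is monophyletic.

Yes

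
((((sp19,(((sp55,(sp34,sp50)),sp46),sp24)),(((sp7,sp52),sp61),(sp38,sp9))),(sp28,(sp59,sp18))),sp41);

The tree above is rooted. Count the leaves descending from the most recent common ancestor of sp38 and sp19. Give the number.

The MRCA of sp38 and sp19 is the node subtending ((sp19,(((sp55,(sp34,sp50)),sp46),sp24)),(((sp7,sp52),sp61),(sp38,sp9))).
That clade contains 11 terminal taxa: sp19, sp24, sp34, sp38, sp46, sp50, sp52, sp55, sp61, sp7, sp9.

11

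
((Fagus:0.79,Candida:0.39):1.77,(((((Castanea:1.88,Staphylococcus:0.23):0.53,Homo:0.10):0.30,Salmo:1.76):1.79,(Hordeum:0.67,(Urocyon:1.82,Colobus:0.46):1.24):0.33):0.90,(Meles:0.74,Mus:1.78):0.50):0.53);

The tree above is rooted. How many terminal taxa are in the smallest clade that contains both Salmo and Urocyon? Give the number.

The MRCA of Salmo and Urocyon is the node subtending ((((Castanea,Staphylococcus),Homo),Salmo),(Hordeum,(Urocyon,Colobus))).
That clade contains 7 terminal taxa: Castanea, Colobus, Homo, Hordeum, Salmo, Staphylococcus, Urocyon.

7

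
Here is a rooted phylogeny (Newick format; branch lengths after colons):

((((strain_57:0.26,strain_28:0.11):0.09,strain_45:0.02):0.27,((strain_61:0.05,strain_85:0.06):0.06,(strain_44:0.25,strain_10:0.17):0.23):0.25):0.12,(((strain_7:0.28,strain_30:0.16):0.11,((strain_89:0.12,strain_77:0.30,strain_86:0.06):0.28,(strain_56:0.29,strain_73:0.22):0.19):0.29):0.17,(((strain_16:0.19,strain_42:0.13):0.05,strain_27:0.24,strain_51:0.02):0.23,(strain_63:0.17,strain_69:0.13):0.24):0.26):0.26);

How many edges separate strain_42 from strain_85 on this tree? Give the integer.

The MRCA of strain_42 and strain_85 is the root of the tree.
From strain_42 up to that node: 5 branches. From strain_85 up to the same node: 4 branches. Total: 5 + 4 = 9.

9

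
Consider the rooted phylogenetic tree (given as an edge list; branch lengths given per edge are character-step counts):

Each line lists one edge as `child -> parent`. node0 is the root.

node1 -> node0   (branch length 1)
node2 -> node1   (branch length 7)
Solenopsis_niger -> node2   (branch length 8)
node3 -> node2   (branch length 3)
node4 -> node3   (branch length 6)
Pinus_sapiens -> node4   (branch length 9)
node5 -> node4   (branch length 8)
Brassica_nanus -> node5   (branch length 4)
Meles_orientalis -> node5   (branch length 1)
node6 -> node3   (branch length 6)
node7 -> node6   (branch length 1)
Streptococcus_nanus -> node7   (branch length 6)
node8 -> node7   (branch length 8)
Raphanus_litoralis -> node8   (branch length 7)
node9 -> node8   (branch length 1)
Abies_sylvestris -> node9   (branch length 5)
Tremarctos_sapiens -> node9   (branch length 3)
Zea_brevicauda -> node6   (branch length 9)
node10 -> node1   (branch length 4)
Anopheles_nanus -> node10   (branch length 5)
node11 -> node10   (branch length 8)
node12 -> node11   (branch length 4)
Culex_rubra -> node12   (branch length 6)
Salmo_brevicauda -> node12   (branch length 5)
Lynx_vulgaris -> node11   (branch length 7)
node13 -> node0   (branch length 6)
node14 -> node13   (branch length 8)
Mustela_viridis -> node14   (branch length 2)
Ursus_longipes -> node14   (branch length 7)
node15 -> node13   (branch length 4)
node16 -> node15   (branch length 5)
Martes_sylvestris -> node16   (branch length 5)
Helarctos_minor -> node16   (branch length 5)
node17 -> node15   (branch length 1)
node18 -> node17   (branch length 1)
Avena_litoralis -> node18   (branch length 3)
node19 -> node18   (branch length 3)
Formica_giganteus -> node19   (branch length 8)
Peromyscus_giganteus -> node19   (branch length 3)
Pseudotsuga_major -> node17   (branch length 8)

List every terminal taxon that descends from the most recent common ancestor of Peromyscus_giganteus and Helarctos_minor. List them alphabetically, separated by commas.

Tracing Peromyscus_giganteus: it sits inside (Formica_giganteus,Peromyscus_giganteus).
Tracing Helarctos_minor: it sits inside (Martes_sylvestris,Helarctos_minor).
The smallest clade enclosing both is ((Martes_sylvestris,Helarctos_minor),((Avena_litoralis,(Formica_giganteus,Peromyscus_giganteus)),Pseudotsuga_major)); the answer is its 6 terminal taxa in alphabetical order.

Avena_litoralis, Formica_giganteus, Helarctos_minor, Martes_sylvestris, Peromyscus_giganteus, Pseudotsuga_major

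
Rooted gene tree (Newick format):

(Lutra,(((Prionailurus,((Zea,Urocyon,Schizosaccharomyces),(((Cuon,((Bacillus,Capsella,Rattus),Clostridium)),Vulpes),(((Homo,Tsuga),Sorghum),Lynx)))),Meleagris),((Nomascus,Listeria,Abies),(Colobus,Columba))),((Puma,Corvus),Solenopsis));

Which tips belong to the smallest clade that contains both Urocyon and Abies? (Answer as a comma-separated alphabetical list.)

Abies, Bacillus, Capsella, Clostridium, Colobus, Columba, Cuon, Homo, Listeria, Lynx, Meleagris, Nomascus, Prionailurus, Rattus, Schizosaccharomyces, Sorghum, Tsuga, Urocyon, Vulpes, Zea

Tracing Urocyon: it sits inside (Zea,Urocyon,Schizosaccharomyces).
Tracing Abies: it sits inside (Nomascus,Listeria,Abies).
The smallest clade enclosing both is (((Prionailurus,((Zea,Urocyon,Schizosaccharomyces),(((Cuon,((Bacillus,Capsella,Rattus),Clostridium)),Vulpes),(((Homo,Tsuga),Sorghum),Lynx)))),Meleagris),((Nomascus,Listeria,Abies),(Colobus,Columba))); the answer is its 20 terminal taxa in alphabetical order.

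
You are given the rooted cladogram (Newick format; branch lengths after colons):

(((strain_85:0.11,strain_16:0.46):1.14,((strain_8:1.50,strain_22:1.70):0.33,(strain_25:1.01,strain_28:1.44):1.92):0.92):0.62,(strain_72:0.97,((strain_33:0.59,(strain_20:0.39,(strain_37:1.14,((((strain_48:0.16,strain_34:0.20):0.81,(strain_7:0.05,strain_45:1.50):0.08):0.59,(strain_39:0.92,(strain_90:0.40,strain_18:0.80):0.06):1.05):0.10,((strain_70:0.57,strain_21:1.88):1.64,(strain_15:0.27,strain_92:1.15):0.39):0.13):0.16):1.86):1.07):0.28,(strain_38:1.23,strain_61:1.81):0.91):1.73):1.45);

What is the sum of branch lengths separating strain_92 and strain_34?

3.37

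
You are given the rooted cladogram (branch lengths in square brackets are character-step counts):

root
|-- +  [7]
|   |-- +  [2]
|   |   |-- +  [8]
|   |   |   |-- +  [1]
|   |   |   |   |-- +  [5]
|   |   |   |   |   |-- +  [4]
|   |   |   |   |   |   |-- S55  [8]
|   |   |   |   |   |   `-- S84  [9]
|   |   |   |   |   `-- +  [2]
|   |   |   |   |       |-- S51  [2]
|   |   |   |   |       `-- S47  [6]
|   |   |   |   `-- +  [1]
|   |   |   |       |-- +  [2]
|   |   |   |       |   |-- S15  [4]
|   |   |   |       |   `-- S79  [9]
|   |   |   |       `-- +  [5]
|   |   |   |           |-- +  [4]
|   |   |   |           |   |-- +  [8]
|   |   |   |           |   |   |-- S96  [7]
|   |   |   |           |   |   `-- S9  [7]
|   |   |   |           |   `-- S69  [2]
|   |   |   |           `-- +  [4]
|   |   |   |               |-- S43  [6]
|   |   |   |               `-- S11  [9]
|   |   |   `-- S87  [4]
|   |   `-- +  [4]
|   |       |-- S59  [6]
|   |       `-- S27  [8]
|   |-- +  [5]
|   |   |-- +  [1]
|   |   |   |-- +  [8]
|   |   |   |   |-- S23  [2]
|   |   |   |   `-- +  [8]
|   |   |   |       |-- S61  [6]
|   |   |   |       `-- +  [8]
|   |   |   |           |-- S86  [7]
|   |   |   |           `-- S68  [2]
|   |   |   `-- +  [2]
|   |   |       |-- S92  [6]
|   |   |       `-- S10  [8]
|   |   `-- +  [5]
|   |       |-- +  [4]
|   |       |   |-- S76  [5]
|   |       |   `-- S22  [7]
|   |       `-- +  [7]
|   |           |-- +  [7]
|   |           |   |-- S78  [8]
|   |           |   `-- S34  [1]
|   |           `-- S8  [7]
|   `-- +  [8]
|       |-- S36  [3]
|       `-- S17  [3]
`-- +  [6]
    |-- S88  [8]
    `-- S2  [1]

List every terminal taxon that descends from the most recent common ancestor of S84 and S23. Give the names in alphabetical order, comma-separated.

S10, S11, S15, S17, S22, S23, S27, S34, S36, S43, S47, S51, S55, S59, S61, S68, S69, S76, S78, S79, S8, S84, S86, S87, S9, S92, S96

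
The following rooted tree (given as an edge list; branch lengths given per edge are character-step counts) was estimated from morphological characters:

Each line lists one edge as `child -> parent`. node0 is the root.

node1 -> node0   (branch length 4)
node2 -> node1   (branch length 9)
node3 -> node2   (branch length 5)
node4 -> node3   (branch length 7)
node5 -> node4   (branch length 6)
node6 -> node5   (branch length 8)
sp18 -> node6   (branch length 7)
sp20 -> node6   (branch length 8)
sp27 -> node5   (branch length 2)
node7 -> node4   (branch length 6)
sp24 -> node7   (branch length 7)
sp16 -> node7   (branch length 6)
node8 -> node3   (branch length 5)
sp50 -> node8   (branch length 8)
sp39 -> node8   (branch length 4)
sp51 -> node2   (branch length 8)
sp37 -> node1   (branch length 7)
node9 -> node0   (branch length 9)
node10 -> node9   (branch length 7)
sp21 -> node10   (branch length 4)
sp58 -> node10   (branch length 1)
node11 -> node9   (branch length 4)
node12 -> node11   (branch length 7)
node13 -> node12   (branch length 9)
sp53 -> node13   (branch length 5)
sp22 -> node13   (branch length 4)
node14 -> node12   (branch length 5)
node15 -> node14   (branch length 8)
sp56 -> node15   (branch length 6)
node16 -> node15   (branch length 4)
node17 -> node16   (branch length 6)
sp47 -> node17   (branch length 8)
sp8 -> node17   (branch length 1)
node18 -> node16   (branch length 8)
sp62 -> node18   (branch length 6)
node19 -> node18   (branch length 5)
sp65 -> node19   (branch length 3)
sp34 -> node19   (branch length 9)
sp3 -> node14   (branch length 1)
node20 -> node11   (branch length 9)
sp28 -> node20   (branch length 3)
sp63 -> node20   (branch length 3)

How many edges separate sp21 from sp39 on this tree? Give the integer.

8

The MRCA of sp21 and sp39 is the root of the tree.
From sp21 up to that node: 3 branches. From sp39 up to the same node: 5 branches. Total: 3 + 5 = 8.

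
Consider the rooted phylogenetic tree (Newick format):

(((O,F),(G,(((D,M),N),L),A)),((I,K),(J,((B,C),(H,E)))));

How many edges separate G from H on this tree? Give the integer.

8

The MRCA of G and H is the root of the tree.
From G up to that node: 3 branches. From H up to the same node: 5 branches. Total: 3 + 5 = 8.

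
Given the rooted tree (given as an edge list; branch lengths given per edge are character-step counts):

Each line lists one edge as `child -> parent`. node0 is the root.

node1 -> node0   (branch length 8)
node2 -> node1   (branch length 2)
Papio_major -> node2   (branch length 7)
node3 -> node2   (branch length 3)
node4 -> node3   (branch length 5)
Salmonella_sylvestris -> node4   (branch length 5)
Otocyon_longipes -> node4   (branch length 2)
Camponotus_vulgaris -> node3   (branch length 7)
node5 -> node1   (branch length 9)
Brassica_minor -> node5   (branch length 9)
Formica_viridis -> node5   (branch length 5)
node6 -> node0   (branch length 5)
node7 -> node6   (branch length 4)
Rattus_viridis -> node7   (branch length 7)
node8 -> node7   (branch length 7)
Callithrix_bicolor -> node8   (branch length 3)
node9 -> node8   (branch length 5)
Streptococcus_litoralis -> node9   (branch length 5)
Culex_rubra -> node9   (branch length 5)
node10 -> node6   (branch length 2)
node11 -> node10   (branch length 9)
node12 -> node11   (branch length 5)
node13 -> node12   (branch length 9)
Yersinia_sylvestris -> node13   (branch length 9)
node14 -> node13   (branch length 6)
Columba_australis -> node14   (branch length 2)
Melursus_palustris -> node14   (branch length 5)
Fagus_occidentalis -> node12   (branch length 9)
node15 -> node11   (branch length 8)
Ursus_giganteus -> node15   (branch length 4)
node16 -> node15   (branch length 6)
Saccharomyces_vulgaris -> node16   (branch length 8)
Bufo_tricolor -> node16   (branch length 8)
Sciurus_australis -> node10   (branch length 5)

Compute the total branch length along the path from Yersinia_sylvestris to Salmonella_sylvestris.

The path runs Yersinia_sylvestris → … → MRCA → … → Salmonella_sylvestris; the MRCA is the root of the tree.
Branch lengths along that path: 9 + 9 + 5 + 9 + 2 + 5 + 8 + 2 + 3 + 5 + 5 = 62.

62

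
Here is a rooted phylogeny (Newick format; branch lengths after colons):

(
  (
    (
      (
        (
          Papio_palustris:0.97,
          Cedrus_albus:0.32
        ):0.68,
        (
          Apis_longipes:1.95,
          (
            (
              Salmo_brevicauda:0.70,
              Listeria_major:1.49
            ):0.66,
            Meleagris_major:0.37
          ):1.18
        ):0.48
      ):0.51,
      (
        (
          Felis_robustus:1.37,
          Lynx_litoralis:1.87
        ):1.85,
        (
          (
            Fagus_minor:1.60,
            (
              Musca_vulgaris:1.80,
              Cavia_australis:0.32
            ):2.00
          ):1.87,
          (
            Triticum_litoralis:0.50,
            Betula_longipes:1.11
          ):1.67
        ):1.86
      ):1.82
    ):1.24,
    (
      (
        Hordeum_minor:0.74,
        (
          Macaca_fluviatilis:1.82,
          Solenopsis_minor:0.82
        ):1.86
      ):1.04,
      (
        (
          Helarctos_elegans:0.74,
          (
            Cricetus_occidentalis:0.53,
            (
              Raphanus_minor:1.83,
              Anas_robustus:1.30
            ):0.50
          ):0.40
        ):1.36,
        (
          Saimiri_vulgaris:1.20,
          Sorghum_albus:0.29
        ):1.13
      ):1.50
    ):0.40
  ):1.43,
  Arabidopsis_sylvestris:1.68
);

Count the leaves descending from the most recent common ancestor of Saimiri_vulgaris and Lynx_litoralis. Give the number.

The MRCA of Saimiri_vulgaris and Lynx_litoralis is the node subtending ((((Papio_palustris,Cedrus_albus),(Apis_longipes,((Salmo_brevicauda,Listeria_major),Meleagris_major))),((Felis_robustus,Lynx_litoralis),((Fagus_minor,(Musca_vulgaris,Cavia_australis)),(Triticum_litoralis,Betula_longipes)))),((Hordeum_minor,(Macaca_fluviatilis,Solenopsis_minor)),((Helarctos_elegans,(Cricetus_occidentalis,(Raphanus_minor,Anas_robustus))),(Saimiri_vulgaris,Sorghum_albus)))).
That clade contains 22 terminal taxa: Anas_robustus, Apis_longipes, Betula_longipes, Cavia_australis, Cedrus_albus, Cricetus_occidentalis, Fagus_minor, Felis_robustus, Helarctos_elegans, Hordeum_minor, Listeria_major, Lynx_litoralis, Macaca_fluviatilis, Meleagris_major, Musca_vulgaris, Papio_palustris, Raphanus_minor, Saimiri_vulgaris, Salmo_brevicauda, Solenopsis_minor, Sorghum_albus, Triticum_litoralis.

22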